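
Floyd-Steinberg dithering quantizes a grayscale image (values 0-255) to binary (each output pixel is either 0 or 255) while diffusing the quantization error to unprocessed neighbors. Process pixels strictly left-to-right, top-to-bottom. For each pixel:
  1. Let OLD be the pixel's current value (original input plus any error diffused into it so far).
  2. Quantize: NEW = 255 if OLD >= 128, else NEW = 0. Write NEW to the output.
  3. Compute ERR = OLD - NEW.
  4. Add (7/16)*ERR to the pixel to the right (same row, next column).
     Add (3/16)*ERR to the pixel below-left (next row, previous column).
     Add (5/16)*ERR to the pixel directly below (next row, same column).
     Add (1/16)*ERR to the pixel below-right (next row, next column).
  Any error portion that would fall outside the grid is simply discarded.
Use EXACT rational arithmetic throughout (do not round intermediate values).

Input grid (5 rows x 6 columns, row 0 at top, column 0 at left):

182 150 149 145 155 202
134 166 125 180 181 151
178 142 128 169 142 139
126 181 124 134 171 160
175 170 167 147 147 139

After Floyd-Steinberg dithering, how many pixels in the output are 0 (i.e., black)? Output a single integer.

(0,0): OLD=182 → NEW=255, ERR=-73
(0,1): OLD=1889/16 → NEW=0, ERR=1889/16
(0,2): OLD=51367/256 → NEW=255, ERR=-13913/256
(0,3): OLD=496529/4096 → NEW=0, ERR=496529/4096
(0,4): OLD=13633783/65536 → NEW=255, ERR=-3077897/65536
(0,5): OLD=190267073/1048576 → NEW=255, ERR=-77119807/1048576
(1,0): OLD=34131/256 → NEW=255, ERR=-31149/256
(1,1): OLD=276293/2048 → NEW=255, ERR=-245947/2048
(1,2): OLD=5608873/65536 → NEW=0, ERR=5608873/65536
(1,3): OLD=63733173/262144 → NEW=255, ERR=-3113547/262144
(1,4): OLD=2599017023/16777216 → NEW=255, ERR=-1679173057/16777216
(1,5): OLD=21822016265/268435456 → NEW=0, ERR=21822016265/268435456
(2,0): OLD=3848903/32768 → NEW=0, ERR=3848903/32768
(2,1): OLD=172283389/1048576 → NEW=255, ERR=-95103491/1048576
(2,2): OLD=1767181623/16777216 → NEW=0, ERR=1767181623/16777216
(2,3): OLD=26568940351/134217728 → NEW=255, ERR=-7656580289/134217728
(2,4): OLD=430637164093/4294967296 → NEW=0, ERR=430637164093/4294967296
(2,5): OLD=13882360413563/68719476736 → NEW=255, ERR=-3641106154117/68719476736
(3,0): OLD=2444443223/16777216 → NEW=255, ERR=-1833746857/16777216
(3,1): OLD=17707246731/134217728 → NEW=255, ERR=-16518273909/134217728
(3,2): OLD=93102166097/1073741824 → NEW=0, ERR=93102166097/1073741824
(3,3): OLD=12334527674867/68719476736 → NEW=255, ERR=-5188938892813/68719476736
(3,4): OLD=85650700828563/549755813888 → NEW=255, ERR=-54537031712877/549755813888
(3,5): OLD=935092972402365/8796093022208 → NEW=0, ERR=935092972402365/8796093022208
(4,0): OLD=252904942393/2147483648 → NEW=0, ERR=252904942393/2147483648
(4,1): OLD=6613921605477/34359738368 → NEW=255, ERR=-2147811678363/34359738368
(4,2): OLD=159317598572703/1099511627776 → NEW=255, ERR=-121057866510177/1099511627776
(4,3): OLD=1091645599338939/17592186044416 → NEW=0, ERR=1091645599338939/17592186044416
(4,4): OLD=44574605175632747/281474976710656 → NEW=255, ERR=-27201513885584533/281474976710656
(4,5): OLD=557281666352792589/4503599627370496 → NEW=0, ERR=557281666352792589/4503599627370496
Output grid:
  Row 0: #.#.##  (2 black, running=2)
  Row 1: ##.##.  (2 black, running=4)
  Row 2: .#.#.#  (3 black, running=7)
  Row 3: ##.##.  (2 black, running=9)
  Row 4: .##.#.  (3 black, running=12)

Answer: 12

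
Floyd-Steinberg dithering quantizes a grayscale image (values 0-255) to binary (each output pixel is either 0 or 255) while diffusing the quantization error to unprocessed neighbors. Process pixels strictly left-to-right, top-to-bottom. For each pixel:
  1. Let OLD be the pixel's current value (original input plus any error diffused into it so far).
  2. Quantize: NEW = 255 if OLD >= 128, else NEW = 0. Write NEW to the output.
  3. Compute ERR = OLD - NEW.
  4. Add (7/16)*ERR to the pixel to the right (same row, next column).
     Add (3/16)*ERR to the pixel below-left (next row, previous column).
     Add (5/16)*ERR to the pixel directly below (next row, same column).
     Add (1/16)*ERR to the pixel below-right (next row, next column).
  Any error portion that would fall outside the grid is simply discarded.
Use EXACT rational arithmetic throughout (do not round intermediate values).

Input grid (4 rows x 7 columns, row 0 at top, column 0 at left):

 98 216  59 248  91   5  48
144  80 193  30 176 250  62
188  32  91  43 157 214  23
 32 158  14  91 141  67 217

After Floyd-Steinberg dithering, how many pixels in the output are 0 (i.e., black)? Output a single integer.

Answer: 16

Derivation:
(0,0): OLD=98 → NEW=0, ERR=98
(0,1): OLD=2071/8 → NEW=255, ERR=31/8
(0,2): OLD=7769/128 → NEW=0, ERR=7769/128
(0,3): OLD=562287/2048 → NEW=255, ERR=40047/2048
(0,4): OLD=3262217/32768 → NEW=0, ERR=3262217/32768
(0,5): OLD=25456959/524288 → NEW=0, ERR=25456959/524288
(0,6): OLD=580851897/8388608 → NEW=0, ERR=580851897/8388608
(1,0): OLD=22445/128 → NEW=255, ERR=-10195/128
(1,1): OLD=65403/1024 → NEW=0, ERR=65403/1024
(1,2): OLD=7989463/32768 → NEW=255, ERR=-366377/32768
(1,3): OLD=7035819/131072 → NEW=0, ERR=7035819/131072
(1,4): OLD=2020998209/8388608 → NEW=255, ERR=-118096831/8388608
(1,5): OLD=18670997073/67108864 → NEW=255, ERR=1558236753/67108864
(1,6): OLD=103972216991/1073741824 → NEW=0, ERR=103972216991/1073741824
(2,0): OLD=2868601/16384 → NEW=255, ERR=-1309319/16384
(2,1): OLD=5202179/524288 → NEW=0, ERR=5202179/524288
(2,2): OLD=888384585/8388608 → NEW=0, ERR=888384585/8388608
(2,3): OLD=6896716737/67108864 → NEW=0, ERR=6896716737/67108864
(2,4): OLD=110203829937/536870912 → NEW=255, ERR=-26698252623/536870912
(2,5): OLD=3724175665499/17179869184 → NEW=255, ERR=-656690976421/17179869184
(2,6): OLD=10442040992813/274877906944 → NEW=0, ERR=10442040992813/274877906944
(3,0): OLD=74550953/8388608 → NEW=0, ERR=74550953/8388608
(3,1): OLD=12069607221/67108864 → NEW=255, ERR=-5043153099/67108864
(3,2): OLD=18310863183/536870912 → NEW=0, ERR=18310863183/536870912
(3,3): OLD=290622653801/2147483648 → NEW=255, ERR=-256985676439/2147483648
(3,4): OLD=19890353134249/274877906944 → NEW=0, ERR=19890353134249/274877906944
(3,5): OLD=199511463852747/2199023255552 → NEW=0, ERR=199511463852747/2199023255552
(3,6): OLD=9365214184976405/35184372088832 → NEW=255, ERR=393199302324245/35184372088832
Output grid:
  Row 0: .#.#...  (5 black, running=5)
  Row 1: #.#.##.  (3 black, running=8)
  Row 2: #...##.  (4 black, running=12)
  Row 3: .#.#..#  (4 black, running=16)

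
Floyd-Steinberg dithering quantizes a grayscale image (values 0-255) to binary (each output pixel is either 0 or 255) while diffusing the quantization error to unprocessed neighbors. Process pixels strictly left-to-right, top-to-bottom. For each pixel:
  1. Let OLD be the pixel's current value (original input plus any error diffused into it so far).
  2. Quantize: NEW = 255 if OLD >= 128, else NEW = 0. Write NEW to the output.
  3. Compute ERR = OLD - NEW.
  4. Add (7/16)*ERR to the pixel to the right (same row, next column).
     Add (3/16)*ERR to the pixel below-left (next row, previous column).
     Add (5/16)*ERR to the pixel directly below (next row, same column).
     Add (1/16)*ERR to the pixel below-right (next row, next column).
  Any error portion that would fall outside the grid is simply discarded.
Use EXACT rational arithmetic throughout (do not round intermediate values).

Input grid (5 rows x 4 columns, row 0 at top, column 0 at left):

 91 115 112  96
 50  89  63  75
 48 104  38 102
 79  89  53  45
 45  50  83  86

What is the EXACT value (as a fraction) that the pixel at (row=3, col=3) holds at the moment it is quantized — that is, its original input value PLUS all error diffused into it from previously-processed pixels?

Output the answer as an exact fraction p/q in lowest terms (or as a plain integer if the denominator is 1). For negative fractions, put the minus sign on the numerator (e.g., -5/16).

(0,0): OLD=91 → NEW=0, ERR=91
(0,1): OLD=2477/16 → NEW=255, ERR=-1603/16
(0,2): OLD=17451/256 → NEW=0, ERR=17451/256
(0,3): OLD=515373/4096 → NEW=0, ERR=515373/4096
(1,0): OLD=15271/256 → NEW=0, ERR=15271/256
(1,1): OLD=209425/2048 → NEW=0, ERR=209425/2048
(1,2): OLD=9592549/65536 → NEW=255, ERR=-7119131/65536
(1,3): OLD=74506579/1048576 → NEW=0, ERR=74506579/1048576
(2,0): OLD=2811979/32768 → NEW=0, ERR=2811979/32768
(2,1): OLD=164479593/1048576 → NEW=255, ERR=-102907287/1048576
(2,2): OLD=-40200243/2097152 → NEW=0, ERR=-40200243/2097152
(2,3): OLD=3658403961/33554432 → NEW=0, ERR=3658403961/33554432
(3,0): OLD=1466594843/16777216 → NEW=0, ERR=1466594843/16777216
(3,1): OLD=26399263941/268435456 → NEW=0, ERR=26399263941/268435456
(3,2): OLD=448157388347/4294967296 → NEW=0, ERR=448157388347/4294967296
(3,3): OLD=8488526608925/68719476736 → NEW=0, ERR=8488526608925/68719476736
Target (3,3): original=45, with diffused error = 8488526608925/68719476736

Answer: 8488526608925/68719476736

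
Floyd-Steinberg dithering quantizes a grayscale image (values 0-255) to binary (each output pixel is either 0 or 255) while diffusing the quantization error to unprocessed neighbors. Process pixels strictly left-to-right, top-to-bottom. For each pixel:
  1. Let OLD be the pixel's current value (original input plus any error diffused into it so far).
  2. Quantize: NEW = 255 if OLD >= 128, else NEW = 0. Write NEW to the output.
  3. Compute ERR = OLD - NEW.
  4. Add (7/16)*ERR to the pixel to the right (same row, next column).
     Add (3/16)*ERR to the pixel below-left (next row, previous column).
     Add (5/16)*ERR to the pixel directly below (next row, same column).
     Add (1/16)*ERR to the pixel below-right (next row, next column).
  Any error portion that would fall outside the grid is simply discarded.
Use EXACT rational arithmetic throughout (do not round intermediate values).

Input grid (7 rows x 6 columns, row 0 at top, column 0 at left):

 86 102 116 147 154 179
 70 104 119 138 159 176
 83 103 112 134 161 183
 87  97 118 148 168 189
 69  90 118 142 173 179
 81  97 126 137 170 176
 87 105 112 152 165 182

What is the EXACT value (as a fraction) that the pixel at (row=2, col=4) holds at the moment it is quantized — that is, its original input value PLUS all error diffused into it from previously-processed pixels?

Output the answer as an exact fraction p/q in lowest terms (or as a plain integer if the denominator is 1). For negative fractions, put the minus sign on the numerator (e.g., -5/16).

Answer: 408830616625/2147483648

Derivation:
(0,0): OLD=86 → NEW=0, ERR=86
(0,1): OLD=1117/8 → NEW=255, ERR=-923/8
(0,2): OLD=8387/128 → NEW=0, ERR=8387/128
(0,3): OLD=359765/2048 → NEW=255, ERR=-162475/2048
(0,4): OLD=3908947/32768 → NEW=0, ERR=3908947/32768
(0,5): OLD=121210181/524288 → NEW=255, ERR=-12483259/524288
(1,0): OLD=9631/128 → NEW=0, ERR=9631/128
(1,1): OLD=121369/1024 → NEW=0, ERR=121369/1024
(1,2): OLD=5545805/32768 → NEW=255, ERR=-2810035/32768
(1,3): OLD=13389353/131072 → NEW=0, ERR=13389353/131072
(1,4): OLD=1942362939/8388608 → NEW=255, ERR=-196732101/8388608
(1,5): OLD=22247225133/134217728 → NEW=255, ERR=-11978295507/134217728
(2,0): OLD=2109219/16384 → NEW=255, ERR=-2068701/16384
(2,1): OLD=38494321/524288 → NEW=0, ERR=38494321/524288
(2,2): OLD=1206994707/8388608 → NEW=255, ERR=-932100333/8388608
(2,3): OLD=7217750459/67108864 → NEW=0, ERR=7217750459/67108864
(2,4): OLD=408830616625/2147483648 → NEW=255, ERR=-138777713615/2147483648
Target (2,4): original=161, with diffused error = 408830616625/2147483648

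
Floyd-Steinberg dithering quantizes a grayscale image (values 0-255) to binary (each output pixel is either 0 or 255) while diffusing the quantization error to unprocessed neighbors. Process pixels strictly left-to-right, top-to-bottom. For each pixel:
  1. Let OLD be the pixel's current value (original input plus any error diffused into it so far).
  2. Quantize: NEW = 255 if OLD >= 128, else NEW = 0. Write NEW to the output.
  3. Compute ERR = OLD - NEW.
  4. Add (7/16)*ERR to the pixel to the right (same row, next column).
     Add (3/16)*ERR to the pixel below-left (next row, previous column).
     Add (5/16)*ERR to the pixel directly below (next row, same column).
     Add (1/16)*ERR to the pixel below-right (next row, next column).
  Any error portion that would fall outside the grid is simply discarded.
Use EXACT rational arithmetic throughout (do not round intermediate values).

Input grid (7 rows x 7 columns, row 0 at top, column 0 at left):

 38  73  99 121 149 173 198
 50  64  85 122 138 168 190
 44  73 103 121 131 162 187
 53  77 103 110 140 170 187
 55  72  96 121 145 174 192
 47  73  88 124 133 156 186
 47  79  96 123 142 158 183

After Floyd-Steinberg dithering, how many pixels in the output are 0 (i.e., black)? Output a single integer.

Answer: 26

Derivation:
(0,0): OLD=38 → NEW=0, ERR=38
(0,1): OLD=717/8 → NEW=0, ERR=717/8
(0,2): OLD=17691/128 → NEW=255, ERR=-14949/128
(0,3): OLD=143165/2048 → NEW=0, ERR=143165/2048
(0,4): OLD=5884587/32768 → NEW=255, ERR=-2471253/32768
(0,5): OLD=73403053/524288 → NEW=255, ERR=-60290387/524288
(0,6): OLD=1238911675/8388608 → NEW=255, ERR=-900183365/8388608
(1,0): OLD=10071/128 → NEW=0, ERR=10071/128
(1,1): OLD=109473/1024 → NEW=0, ERR=109473/1024
(1,2): OLD=3735029/32768 → NEW=0, ERR=3735029/32768
(1,3): OLD=22580209/131072 → NEW=255, ERR=-10843151/131072
(1,4): OLD=512098515/8388608 → NEW=0, ERR=512098515/8388608
(1,5): OLD=8988423043/67108864 → NEW=255, ERR=-8124337277/67108864
(1,6): OLD=103416081485/1073741824 → NEW=0, ERR=103416081485/1073741824
(2,0): OLD=1452155/16384 → NEW=0, ERR=1452155/16384
(2,1): OLD=89902137/524288 → NEW=255, ERR=-43791303/524288
(2,2): OLD=782222187/8388608 → NEW=0, ERR=782222187/8388608
(2,3): OLD=10369277523/67108864 → NEW=255, ERR=-6743482797/67108864
(2,4): OLD=42007517411/536870912 → NEW=0, ERR=42007517411/536870912
(2,5): OLD=3097093923777/17179869184 → NEW=255, ERR=-1283772718143/17179869184
(2,6): OLD=48609215747415/274877906944 → NEW=255, ERR=-21484650523305/274877906944
(3,0): OLD=545567115/8388608 → NEW=0, ERR=545567115/8388608
(3,1): OLD=6870300271/67108864 → NEW=0, ERR=6870300271/67108864
(3,2): OLD=82070331037/536870912 → NEW=255, ERR=-54831751523/536870912
(3,3): OLD=116854001195/2147483648 → NEW=0, ERR=116854001195/2147483648
(3,4): OLD=46170284074379/274877906944 → NEW=255, ERR=-23923582196341/274877906944
(3,5): OLD=217277455703185/2199023255552 → NEW=0, ERR=217277455703185/2199023255552
(3,6): OLD=7076710841679375/35184372088832 → NEW=255, ERR=-1895304040972785/35184372088832
(4,0): OLD=101489385733/1073741824 → NEW=0, ERR=101489385733/1073741824
(4,1): OLD=2237842384641/17179869184 → NEW=255, ERR=-2143024257279/17179869184
(4,2): OLD=7177321920047/274877906944 → NEW=0, ERR=7177321920047/274877906944
(4,3): OLD=278673419339957/2199023255552 → NEW=0, ERR=278673419339957/2199023255552
(4,4): OLD=3433497732369967/17592186044416 → NEW=255, ERR=-1052509708956113/17592186044416
(4,5): OLD=91852221782127503/562949953421312 → NEW=255, ERR=-51700016340307057/562949953421312
(4,6): OLD=1271480847910313625/9007199254740992 → NEW=255, ERR=-1025354962048639335/9007199254740992
(5,0): OLD=14609339713171/274877906944 → NEW=0, ERR=14609339713171/274877906944
(5,1): OLD=149697040614129/2199023255552 → NEW=0, ERR=149697040614129/2199023255552
(5,2): OLD=2496455029003079/17592186044416 → NEW=255, ERR=-1989552412323001/17592186044416
(5,3): OLD=14712393237736643/140737488355328 → NEW=0, ERR=14712393237736643/140737488355328
(5,4): OLD=1357743304434307681/9007199254740992 → NEW=255, ERR=-939092505524645279/9007199254740992
(5,5): OLD=4078685318402493329/72057594037927936 → NEW=0, ERR=4078685318402493329/72057594037927936
(5,6): OLD=195362396512186114143/1152921504606846976 → NEW=255, ERR=-98632587162559864737/1152921504606846976
(6,0): OLD=2687130198544331/35184372088832 → NEW=0, ERR=2687130198544331/35184372088832
(6,1): OLD=65191401968572167/562949953421312 → NEW=0, ERR=65191401968572167/562949953421312
(6,2): OLD=1217573717513516981/9007199254740992 → NEW=255, ERR=-1079262092445435979/9007199254740992
(6,3): OLD=5521685485302316907/72057594037927936 → NEW=0, ERR=5521685485302316907/72057594037927936
(6,4): OLD=23071469140403914873/144115188075855872 → NEW=255, ERR=-13677903818939332487/144115188075855872
(6,5): OLD=2058816173062871812453/18446744073709551616 → NEW=0, ERR=2058816173062871812453/18446744073709551616
(6,6): OLD=61577316327767918932083/295147905179352825856 → NEW=255, ERR=-13685399492967051661197/295147905179352825856
Output grid:
  Row 0: ..#.###  (3 black, running=3)
  Row 1: ...#.#.  (5 black, running=8)
  Row 2: .#.#.##  (3 black, running=11)
  Row 3: ..#.#.#  (4 black, running=15)
  Row 4: .#..###  (3 black, running=18)
  Row 5: ..#.#.#  (4 black, running=22)
  Row 6: ..#.#.#  (4 black, running=26)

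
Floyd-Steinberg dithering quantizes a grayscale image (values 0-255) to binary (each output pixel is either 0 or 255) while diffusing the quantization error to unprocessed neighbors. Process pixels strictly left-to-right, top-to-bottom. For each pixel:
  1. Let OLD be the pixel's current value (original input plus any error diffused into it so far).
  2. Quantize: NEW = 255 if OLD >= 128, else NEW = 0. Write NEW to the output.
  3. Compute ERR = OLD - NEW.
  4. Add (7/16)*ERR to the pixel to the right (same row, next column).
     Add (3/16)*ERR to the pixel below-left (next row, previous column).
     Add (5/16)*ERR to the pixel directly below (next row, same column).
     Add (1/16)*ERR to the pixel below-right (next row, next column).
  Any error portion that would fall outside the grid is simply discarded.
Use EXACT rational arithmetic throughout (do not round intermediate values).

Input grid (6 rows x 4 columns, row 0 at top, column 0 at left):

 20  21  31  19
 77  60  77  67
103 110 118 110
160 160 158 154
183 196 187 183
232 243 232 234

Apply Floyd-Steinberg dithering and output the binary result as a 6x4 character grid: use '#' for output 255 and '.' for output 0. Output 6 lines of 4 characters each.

Answer: ....
..#.
#.#.
#.##
##.#
####

Derivation:
(0,0): OLD=20 → NEW=0, ERR=20
(0,1): OLD=119/4 → NEW=0, ERR=119/4
(0,2): OLD=2817/64 → NEW=0, ERR=2817/64
(0,3): OLD=39175/1024 → NEW=0, ERR=39175/1024
(1,0): OLD=5685/64 → NEW=0, ERR=5685/64
(1,1): OLD=60243/512 → NEW=0, ERR=60243/512
(1,2): OLD=2478319/16384 → NEW=255, ERR=-1699601/16384
(1,3): OLD=9521593/262144 → NEW=0, ERR=9521593/262144
(2,0): OLD=1251905/8192 → NEW=255, ERR=-837055/8192
(2,1): OLD=23112507/262144 → NEW=0, ERR=23112507/262144
(2,2): OLD=72519567/524288 → NEW=255, ERR=-61173873/524288
(2,3): OLD=535358467/8388608 → NEW=0, ERR=535358467/8388608
(3,0): OLD=606497361/4194304 → NEW=255, ERR=-463050159/4194304
(3,1): OLD=7448322575/67108864 → NEW=0, ERR=7448322575/67108864
(3,2): OLD=201403592497/1073741824 → NEW=255, ERR=-72400572623/1073741824
(3,3): OLD=2356241172951/17179869184 → NEW=255, ERR=-2024625468969/17179869184
(4,0): OLD=181795708797/1073741824 → NEW=255, ERR=-92008456323/1073741824
(4,1): OLD=1491659206615/8589934592 → NEW=255, ERR=-698774114345/8589934592
(4,2): OLD=31660179360151/274877906944 → NEW=0, ERR=31660179360151/274877906944
(4,3): OLD=845959182944081/4398046511104 → NEW=255, ERR=-275542677387439/4398046511104
(5,0): OLD=26109176609549/137438953472 → NEW=255, ERR=-8937756525811/137438953472
(5,1): OLD=903219225803483/4398046511104 → NEW=255, ERR=-218282634528037/4398046511104
(5,2): OLD=504562005550841/2199023255552 → NEW=255, ERR=-56188924614919/2199023255552
(5,3): OLD=14808490675789731/70368744177664 → NEW=255, ERR=-3135539089514589/70368744177664
Row 0: ....
Row 1: ..#.
Row 2: #.#.
Row 3: #.##
Row 4: ##.#
Row 5: ####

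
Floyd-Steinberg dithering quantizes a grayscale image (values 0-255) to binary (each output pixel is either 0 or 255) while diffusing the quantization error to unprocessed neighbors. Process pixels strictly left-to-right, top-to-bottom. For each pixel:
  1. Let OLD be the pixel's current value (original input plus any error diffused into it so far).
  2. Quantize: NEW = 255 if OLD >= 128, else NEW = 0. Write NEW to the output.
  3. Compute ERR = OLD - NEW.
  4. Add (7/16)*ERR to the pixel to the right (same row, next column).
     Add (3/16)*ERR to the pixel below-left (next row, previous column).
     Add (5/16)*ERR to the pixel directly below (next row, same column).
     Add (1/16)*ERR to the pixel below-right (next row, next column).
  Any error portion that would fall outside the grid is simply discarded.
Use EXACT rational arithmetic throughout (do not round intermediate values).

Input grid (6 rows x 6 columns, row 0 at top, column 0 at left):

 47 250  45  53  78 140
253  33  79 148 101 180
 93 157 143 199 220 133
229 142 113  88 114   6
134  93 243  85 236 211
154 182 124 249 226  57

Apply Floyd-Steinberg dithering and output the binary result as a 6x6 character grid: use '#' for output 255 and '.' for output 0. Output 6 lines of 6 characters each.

(0,0): OLD=47 → NEW=0, ERR=47
(0,1): OLD=4329/16 → NEW=255, ERR=249/16
(0,2): OLD=13263/256 → NEW=0, ERR=13263/256
(0,3): OLD=309929/4096 → NEW=0, ERR=309929/4096
(0,4): OLD=7281311/65536 → NEW=0, ERR=7281311/65536
(0,5): OLD=197769817/1048576 → NEW=255, ERR=-69617063/1048576
(1,0): OLD=69275/256 → NEW=255, ERR=3995/256
(1,1): OLD=117437/2048 → NEW=0, ERR=117437/2048
(1,2): OLD=8876033/65536 → NEW=255, ERR=-7835647/65536
(1,3): OLD=37593325/262144 → NEW=255, ERR=-29253395/262144
(1,4): OLD=1328399271/16777216 → NEW=0, ERR=1328399271/16777216
(1,5): OLD=53911827553/268435456 → NEW=255, ERR=-14539213727/268435456
(2,0): OLD=3559535/32768 → NEW=0, ERR=3559535/32768
(2,1): OLD=210765621/1048576 → NEW=255, ERR=-56621259/1048576
(2,2): OLD=1085028319/16777216 → NEW=0, ERR=1085028319/16777216
(2,3): OLD=26816019879/134217728 → NEW=255, ERR=-7409500761/134217728
(2,4): OLD=873858618485/4294967296 → NEW=255, ERR=-221358041995/4294967296
(2,5): OLD=6767117227139/68719476736 → NEW=0, ERR=6767117227139/68719476736
(3,0): OLD=4241644287/16777216 → NEW=255, ERR=-36545793/16777216
(3,1): OLD=19204940179/134217728 → NEW=255, ERR=-15020580461/134217728
(3,2): OLD=75723349161/1073741824 → NEW=0, ERR=75723349161/1073741824
(3,3): OLD=6595740731195/68719476736 → NEW=0, ERR=6595740731195/68719476736
(3,4): OLD=85156777308507/549755813888 → NEW=255, ERR=-55030955232933/549755813888
(3,5): OLD=-90089268787083/8796093022208 → NEW=0, ERR=-90089268787083/8796093022208
(4,0): OLD=241239235729/2147483648 → NEW=0, ERR=241239235729/2147483648
(4,1): OLD=4132146114909/34359738368 → NEW=0, ERR=4132146114909/34359738368
(4,2): OLD=361359527887367/1099511627776 → NEW=255, ERR=80984062804487/1099511627776
(4,3): OLD=2337238490045635/17592186044416 → NEW=255, ERR=-2148768951280445/17592186044416
(4,4): OLD=43729733021945843/281474976710656 → NEW=255, ERR=-28046386039271437/281474976710656
(4,5): OLD=711344687015079621/4503599627370496 → NEW=255, ERR=-437073217964396859/4503599627370496
(5,0): OLD=116357972541799/549755813888 → NEW=255, ERR=-23829759999641/549755813888
(5,1): OLD=3895771275580887/17592186044416 → NEW=255, ERR=-590236165745193/17592186044416
(5,2): OLD=16459660466628013/140737488355328 → NEW=0, ERR=16459660466628013/140737488355328
(5,3): OLD=1116522799605744447/4503599627370496 → NEW=255, ERR=-31895105373732033/4503599627370496
(5,4): OLD=1494591890799111231/9007199254740992 → NEW=255, ERR=-802243919159841729/9007199254740992
(5,5): OLD=-2669358246695761973/144115188075855872 → NEW=0, ERR=-2669358246695761973/144115188075855872
Row 0: .#...#
Row 1: #.##.#
Row 2: .#.##.
Row 3: ##..#.
Row 4: ..####
Row 5: ##.##.

Answer: .#...#
#.##.#
.#.##.
##..#.
..####
##.##.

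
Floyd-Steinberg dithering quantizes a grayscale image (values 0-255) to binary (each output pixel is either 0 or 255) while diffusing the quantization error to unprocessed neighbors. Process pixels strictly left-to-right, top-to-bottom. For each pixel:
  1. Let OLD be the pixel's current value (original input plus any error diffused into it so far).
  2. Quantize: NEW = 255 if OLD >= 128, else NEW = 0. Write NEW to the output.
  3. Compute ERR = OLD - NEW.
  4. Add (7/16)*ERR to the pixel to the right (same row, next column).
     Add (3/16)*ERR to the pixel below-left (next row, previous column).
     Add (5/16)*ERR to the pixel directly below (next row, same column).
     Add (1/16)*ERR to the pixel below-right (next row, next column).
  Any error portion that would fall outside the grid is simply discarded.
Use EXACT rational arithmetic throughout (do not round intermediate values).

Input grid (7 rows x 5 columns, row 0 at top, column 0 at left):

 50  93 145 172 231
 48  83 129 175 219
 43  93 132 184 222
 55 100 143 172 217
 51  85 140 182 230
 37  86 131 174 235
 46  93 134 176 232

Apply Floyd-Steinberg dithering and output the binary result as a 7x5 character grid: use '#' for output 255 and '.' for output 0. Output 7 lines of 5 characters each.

Answer: ..###
.#.##
..#.#
.#.##
..###
.#.##
..#.#

Derivation:
(0,0): OLD=50 → NEW=0, ERR=50
(0,1): OLD=919/8 → NEW=0, ERR=919/8
(0,2): OLD=24993/128 → NEW=255, ERR=-7647/128
(0,3): OLD=298727/2048 → NEW=255, ERR=-223513/2048
(0,4): OLD=6004817/32768 → NEW=255, ERR=-2351023/32768
(1,0): OLD=10901/128 → NEW=0, ERR=10901/128
(1,1): OLD=151635/1024 → NEW=255, ERR=-109485/1024
(1,2): OLD=1647247/32768 → NEW=0, ERR=1647247/32768
(1,3): OLD=19097347/131072 → NEW=255, ERR=-14326013/131072
(1,4): OLD=297668905/2097152 → NEW=255, ERR=-237104855/2097152
(2,0): OLD=812097/16384 → NEW=0, ERR=812097/16384
(2,1): OLD=50342939/524288 → NEW=0, ERR=50342939/524288
(2,2): OLD=1363508113/8388608 → NEW=255, ERR=-775586927/8388608
(2,3): OLD=12259066275/134217728 → NEW=0, ERR=12259066275/134217728
(2,4): OLD=472011442869/2147483648 → NEW=255, ERR=-75596887371/2147483648
(3,0): OLD=742337777/8388608 → NEW=0, ERR=742337777/8388608
(3,1): OLD=10367302621/67108864 → NEW=255, ERR=-6745457699/67108864
(3,2): OLD=200271790927/2147483648 → NEW=0, ERR=200271790927/2147483648
(3,3): OLD=983395240295/4294967296 → NEW=255, ERR=-111821420185/4294967296
(3,4): OLD=13765697757507/68719476736 → NEW=255, ERR=-3757768810173/68719476736
(4,0): OLD=64217971007/1073741824 → NEW=0, ERR=64217971007/1073741824
(4,1): OLD=3531209967231/34359738368 → NEW=0, ERR=3531209967231/34359738368
(4,2): OLD=111568638562769/549755813888 → NEW=255, ERR=-28619093978671/549755813888
(4,3): OLD=1290072690305919/8796093022208 → NEW=255, ERR=-952931030357121/8796093022208
(4,4): OLD=23065122802175993/140737488355328 → NEW=255, ERR=-12822936728432647/140737488355328
(5,0): OLD=41209470376669/549755813888 → NEW=0, ERR=41209470376669/549755813888
(5,1): OLD=637224704572311/4398046511104 → NEW=255, ERR=-484277155759209/4398046511104
(5,2): OLD=7412399936165135/140737488355328 → NEW=0, ERR=7412399936165135/140737488355328
(5,3): OLD=80417546615495425/562949953421312 → NEW=255, ERR=-63134691506939135/562949953421312
(5,4): OLD=1357302663804050491/9007199254740992 → NEW=255, ERR=-939533146154902469/9007199254740992
(6,0): OLD=3432509579961677/70368744177664 → NEW=0, ERR=3432509579961677/70368744177664
(6,1): OLD=212774996095640771/2251799813685248 → NEW=0, ERR=212774996095640771/2251799813685248
(6,2): OLD=5904709566271883281/36028797018963968 → NEW=255, ERR=-3282633673563928559/36028797018963968
(6,3): OLD=48898732038033955707/576460752303423488 → NEW=0, ERR=48898732038033955707/576460752303423488
(6,4): OLD=2116812905943871213085/9223372036854775808 → NEW=255, ERR=-235146963454096617955/9223372036854775808
Row 0: ..###
Row 1: .#.##
Row 2: ..#.#
Row 3: .#.##
Row 4: ..###
Row 5: .#.##
Row 6: ..#.#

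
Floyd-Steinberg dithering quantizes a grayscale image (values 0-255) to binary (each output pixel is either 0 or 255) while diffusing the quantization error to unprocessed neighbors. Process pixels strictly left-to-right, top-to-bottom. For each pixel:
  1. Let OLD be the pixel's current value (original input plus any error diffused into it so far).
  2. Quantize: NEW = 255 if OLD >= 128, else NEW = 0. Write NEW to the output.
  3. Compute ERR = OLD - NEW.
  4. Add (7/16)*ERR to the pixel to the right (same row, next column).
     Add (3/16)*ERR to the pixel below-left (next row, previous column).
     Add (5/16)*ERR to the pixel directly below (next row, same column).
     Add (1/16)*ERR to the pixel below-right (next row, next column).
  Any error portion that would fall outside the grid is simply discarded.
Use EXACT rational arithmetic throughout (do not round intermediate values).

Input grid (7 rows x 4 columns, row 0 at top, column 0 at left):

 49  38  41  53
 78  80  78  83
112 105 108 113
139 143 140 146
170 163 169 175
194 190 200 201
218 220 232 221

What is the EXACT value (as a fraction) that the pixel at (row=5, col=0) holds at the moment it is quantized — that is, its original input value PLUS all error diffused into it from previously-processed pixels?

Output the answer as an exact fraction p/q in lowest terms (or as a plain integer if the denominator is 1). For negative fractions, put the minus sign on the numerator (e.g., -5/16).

(0,0): OLD=49 → NEW=0, ERR=49
(0,1): OLD=951/16 → NEW=0, ERR=951/16
(0,2): OLD=17153/256 → NEW=0, ERR=17153/256
(0,3): OLD=337159/4096 → NEW=0, ERR=337159/4096
(1,0): OLD=26741/256 → NEW=0, ERR=26741/256
(1,1): OLD=327475/2048 → NEW=255, ERR=-194765/2048
(1,2): OLD=5012271/65536 → NEW=0, ERR=5012271/65536
(1,3): OLD=153481593/1048576 → NEW=255, ERR=-113905287/1048576
(2,0): OLD=4155361/32768 → NEW=0, ERR=4155361/32768
(2,1): OLD=158995643/1048576 → NEW=255, ERR=-108391237/1048576
(2,2): OLD=126593351/2097152 → NEW=0, ERR=126593351/2097152
(2,3): OLD=3699144075/33554432 → NEW=0, ERR=3699144075/33554432
(3,0): OLD=2671717073/16777216 → NEW=255, ERR=-1606473007/16777216
(3,1): OLD=23635445455/268435456 → NEW=0, ERR=23635445455/268435456
(3,2): OLD=908794585393/4294967296 → NEW=255, ERR=-186422075087/4294967296
(3,3): OLD=11354804468695/68719476736 → NEW=255, ERR=-6168662098985/68719476736
(4,0): OLD=672532936125/4294967296 → NEW=255, ERR=-422683724355/4294967296
(4,1): OLD=4581400479415/34359738368 → NEW=255, ERR=-4180332804425/34359738368
(4,2): OLD=99923727564759/1099511627776 → NEW=0, ERR=99923727564759/1099511627776
(4,3): OLD=3236881631585041/17592186044416 → NEW=255, ERR=-1249125809741039/17592186044416
(5,0): OLD=77204280506797/549755813888 → NEW=255, ERR=-62983452034643/549755813888
Target (5,0): original=194, with diffused error = 77204280506797/549755813888

Answer: 77204280506797/549755813888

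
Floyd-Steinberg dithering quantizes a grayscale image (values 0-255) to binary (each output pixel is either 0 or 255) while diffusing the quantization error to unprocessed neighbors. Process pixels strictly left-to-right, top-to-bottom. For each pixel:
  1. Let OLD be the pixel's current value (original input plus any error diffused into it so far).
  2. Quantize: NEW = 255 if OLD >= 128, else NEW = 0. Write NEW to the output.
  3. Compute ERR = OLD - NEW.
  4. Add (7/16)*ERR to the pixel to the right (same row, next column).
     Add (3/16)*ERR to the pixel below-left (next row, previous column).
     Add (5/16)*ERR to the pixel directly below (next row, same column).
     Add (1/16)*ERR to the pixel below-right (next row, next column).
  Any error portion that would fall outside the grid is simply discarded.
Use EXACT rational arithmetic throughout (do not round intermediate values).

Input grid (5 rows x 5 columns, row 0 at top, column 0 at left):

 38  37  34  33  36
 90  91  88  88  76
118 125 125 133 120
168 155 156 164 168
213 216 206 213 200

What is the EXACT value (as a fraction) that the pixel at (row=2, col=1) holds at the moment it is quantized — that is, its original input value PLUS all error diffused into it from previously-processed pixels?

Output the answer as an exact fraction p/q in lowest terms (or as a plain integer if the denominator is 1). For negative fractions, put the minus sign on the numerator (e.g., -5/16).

(0,0): OLD=38 → NEW=0, ERR=38
(0,1): OLD=429/8 → NEW=0, ERR=429/8
(0,2): OLD=7355/128 → NEW=0, ERR=7355/128
(0,3): OLD=119069/2048 → NEW=0, ERR=119069/2048
(0,4): OLD=2013131/32768 → NEW=0, ERR=2013131/32768
(1,0): OLD=14327/128 → NEW=0, ERR=14327/128
(1,1): OLD=173953/1024 → NEW=255, ERR=-87167/1024
(1,2): OLD=2718677/32768 → NEW=0, ERR=2718677/32768
(1,3): OLD=20653969/131072 → NEW=255, ERR=-12769391/131072
(1,4): OLD=117880851/2097152 → NEW=0, ERR=117880851/2097152
(2,0): OLD=2244891/16384 → NEW=255, ERR=-1933029/16384
(2,1): OLD=36350617/524288 → NEW=0, ERR=36350617/524288
Target (2,1): original=125, with diffused error = 36350617/524288

Answer: 36350617/524288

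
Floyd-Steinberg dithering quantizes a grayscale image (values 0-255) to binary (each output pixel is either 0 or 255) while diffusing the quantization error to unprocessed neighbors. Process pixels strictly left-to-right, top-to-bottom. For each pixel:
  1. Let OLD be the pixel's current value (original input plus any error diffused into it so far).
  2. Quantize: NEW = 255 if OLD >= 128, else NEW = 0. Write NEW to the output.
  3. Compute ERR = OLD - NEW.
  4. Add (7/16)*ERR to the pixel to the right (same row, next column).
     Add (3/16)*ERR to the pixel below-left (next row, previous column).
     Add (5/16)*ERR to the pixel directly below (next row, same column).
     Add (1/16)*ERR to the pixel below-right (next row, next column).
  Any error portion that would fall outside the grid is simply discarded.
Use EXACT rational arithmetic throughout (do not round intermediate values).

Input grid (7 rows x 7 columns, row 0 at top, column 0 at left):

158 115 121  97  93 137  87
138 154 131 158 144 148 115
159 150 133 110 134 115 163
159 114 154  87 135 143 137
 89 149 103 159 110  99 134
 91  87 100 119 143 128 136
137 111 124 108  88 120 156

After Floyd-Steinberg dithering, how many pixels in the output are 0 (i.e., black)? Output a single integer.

(0,0): OLD=158 → NEW=255, ERR=-97
(0,1): OLD=1161/16 → NEW=0, ERR=1161/16
(0,2): OLD=39103/256 → NEW=255, ERR=-26177/256
(0,3): OLD=214073/4096 → NEW=0, ERR=214073/4096
(0,4): OLD=7593359/65536 → NEW=0, ERR=7593359/65536
(0,5): OLD=196808425/1048576 → NEW=255, ERR=-70578455/1048576
(0,6): OLD=965568607/16777216 → NEW=0, ERR=965568607/16777216
(1,0): OLD=31051/256 → NEW=0, ERR=31051/256
(1,1): OLD=418829/2048 → NEW=255, ERR=-103411/2048
(1,2): OLD=5982737/65536 → NEW=0, ERR=5982737/65536
(1,3): OLD=60189693/262144 → NEW=255, ERR=-6657027/262144
(1,4): OLD=2680058391/16777216 → NEW=255, ERR=-1598131689/16777216
(1,5): OLD=13867927495/134217728 → NEW=0, ERR=13867927495/134217728
(1,6): OLD=373624814025/2147483648 → NEW=255, ERR=-173983516215/2147483648
(2,0): OLD=6141919/32768 → NEW=255, ERR=-2213921/32768
(2,1): OLD=135643013/1048576 → NEW=255, ERR=-131743867/1048576
(2,2): OLD=1654950863/16777216 → NEW=0, ERR=1654950863/16777216
(2,3): OLD=17859746583/134217728 → NEW=255, ERR=-16365774057/134217728
(2,4): OLD=73736253767/1073741824 → NEW=0, ERR=73736253767/1073741824
(2,5): OLD=5366600259821/34359738368 → NEW=255, ERR=-3395133024019/34359738368
(2,6): OLD=55475774637131/549755813888 → NEW=0, ERR=55475774637131/549755813888
(3,0): OLD=1918118383/16777216 → NEW=0, ERR=1918118383/16777216
(3,1): OLD=18660143171/134217728 → NEW=255, ERR=-15565377469/134217728
(3,2): OLD=110996168441/1073741824 → NEW=0, ERR=110996168441/1073741824
(3,3): OLD=486029113087/4294967296 → NEW=0, ERR=486029113087/4294967296
(3,4): OLD=98857428579823/549755813888 → NEW=255, ERR=-41330303961617/549755813888
(3,5): OLD=450549409181501/4398046511104 → NEW=0, ERR=450549409181501/4398046511104
(3,6): OLD=14578817775021283/70368744177664 → NEW=255, ERR=-3365211990283037/70368744177664
(4,0): OLD=221154647585/2147483648 → NEW=0, ERR=221154647585/2147483648
(4,1): OLD=6333949516077/34359738368 → NEW=255, ERR=-2427783767763/34359738368
(4,2): OLD=65069711488707/549755813888 → NEW=0, ERR=65069711488707/549755813888
(4,3): OLD=1048982264842321/4398046511104 → NEW=255, ERR=-72519595489199/4398046511104
(4,4): OLD=3714527285999779/35184372088832 → NEW=0, ERR=3714527285999779/35184372088832
(4,5): OLD=184125510638000675/1125899906842624 → NEW=255, ERR=-102978965606868445/1125899906842624
(4,6): OLD=1539200330550328037/18014398509481984 → NEW=0, ERR=1539200330550328037/18014398509481984
(5,0): OLD=60436799567319/549755813888 → NEW=0, ERR=60436799567319/549755813888
(5,1): OLD=622959856365085/4398046511104 → NEW=255, ERR=-498542003966435/4398046511104
(5,2): OLD=2810776870404187/35184372088832 → NEW=0, ERR=2810776870404187/35184372088832
(5,3): OLD=49536871061837031/281474976710656 → NEW=255, ERR=-22239247999380249/281474976710656
(5,4): OLD=2220182495367401101/18014398509481984 → NEW=0, ERR=2220182495367401101/18014398509481984
(5,5): OLD=25357943664262153149/144115188075855872 → NEW=255, ERR=-11391429295081094211/144115188075855872
(5,6): OLD=282241349811828678515/2305843009213693952 → NEW=0, ERR=282241349811828678515/2305843009213693952
(6,0): OLD=10562363923133423/70368744177664 → NEW=255, ERR=-7381665842170897/70368744177664
(6,1): OLD=58020440014062139/1125899906842624 → NEW=0, ERR=58020440014062139/1125899906842624
(6,2): OLD=2695155065530900561/18014398509481984 → NEW=255, ERR=-1898516554387005359/18014398509481984
(6,3): OLD=9411185313811649103/144115188075855872 → NEW=0, ERR=9411185313811649103/144115188075855872
(6,4): OLD=39004874870157085677/288230376151711744 → NEW=255, ERR=-34493871048529409043/288230376151711744
(6,5): OLD=2715154864208671321025/36893488147419103232 → NEW=0, ERR=2715154864208671321025/36893488147419103232
(6,6): OLD=130755332550824315077431/590295810358705651712 → NEW=255, ERR=-19770099090645626109129/590295810358705651712
Output grid:
  Row 0: #.#..#.  (4 black, running=4)
  Row 1: .#.##.#  (3 black, running=7)
  Row 2: ##.#.#.  (3 black, running=10)
  Row 3: .#..#.#  (4 black, running=14)
  Row 4: .#.#.#.  (4 black, running=18)
  Row 5: .#.#.#.  (4 black, running=22)
  Row 6: #.#.#.#  (3 black, running=25)

Answer: 25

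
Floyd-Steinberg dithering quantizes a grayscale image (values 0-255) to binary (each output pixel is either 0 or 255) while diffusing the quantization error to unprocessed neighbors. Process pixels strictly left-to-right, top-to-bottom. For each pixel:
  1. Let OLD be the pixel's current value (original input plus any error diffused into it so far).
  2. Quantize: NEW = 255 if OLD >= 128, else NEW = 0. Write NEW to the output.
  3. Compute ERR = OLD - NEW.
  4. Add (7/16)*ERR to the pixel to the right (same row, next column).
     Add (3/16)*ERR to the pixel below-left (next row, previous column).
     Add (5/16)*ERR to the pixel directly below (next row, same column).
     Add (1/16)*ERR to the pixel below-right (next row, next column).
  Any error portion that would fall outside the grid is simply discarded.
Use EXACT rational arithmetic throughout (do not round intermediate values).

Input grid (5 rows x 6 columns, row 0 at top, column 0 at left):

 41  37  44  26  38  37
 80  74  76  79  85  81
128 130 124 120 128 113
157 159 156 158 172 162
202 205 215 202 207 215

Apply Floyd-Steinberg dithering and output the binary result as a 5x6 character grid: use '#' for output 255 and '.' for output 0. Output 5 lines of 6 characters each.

Answer: ......
.#.#.#
#.#.#.
#.#.##
#####.

Derivation:
(0,0): OLD=41 → NEW=0, ERR=41
(0,1): OLD=879/16 → NEW=0, ERR=879/16
(0,2): OLD=17417/256 → NEW=0, ERR=17417/256
(0,3): OLD=228415/4096 → NEW=0, ERR=228415/4096
(0,4): OLD=4089273/65536 → NEW=0, ERR=4089273/65536
(0,5): OLD=67422223/1048576 → NEW=0, ERR=67422223/1048576
(1,0): OLD=26397/256 → NEW=0, ERR=26397/256
(1,1): OLD=310475/2048 → NEW=255, ERR=-211765/2048
(1,2): OLD=4319655/65536 → NEW=0, ERR=4319655/65536
(1,3): OLD=37018715/262144 → NEW=255, ERR=-29828005/262144
(1,4): OLD=1178761969/16777216 → NEW=0, ERR=1178761969/16777216
(1,5): OLD=36435237447/268435456 → NEW=255, ERR=-32015803833/268435456
(2,0): OLD=4614889/32768 → NEW=255, ERR=-3740951/32768
(2,1): OLD=69775763/1048576 → NEW=0, ERR=69775763/1048576
(2,2): OLD=2448017785/16777216 → NEW=255, ERR=-1830172295/16777216
(2,3): OLD=7249102321/134217728 → NEW=0, ERR=7249102321/134217728
(2,4): OLD=618952915283/4294967296 → NEW=255, ERR=-476263745197/4294967296
(2,5): OLD=2171953412213/68719476736 → NEW=0, ERR=2171953412213/68719476736
(3,0): OLD=2244798041/16777216 → NEW=255, ERR=-2033392039/16777216
(3,1): OLD=13311835237/134217728 → NEW=0, ERR=13311835237/134217728
(3,2): OLD=192831004287/1073741824 → NEW=255, ERR=-80973160833/1073741824
(3,3): OLD=7852969849213/68719476736 → NEW=0, ERR=7852969849213/68719476736
(3,4): OLD=108106544965597/549755813888 → NEW=255, ERR=-32081187575843/549755813888
(3,5): OLD=1226315133670099/8796093022208 → NEW=255, ERR=-1016688586992941/8796093022208
(4,0): OLD=392391521047/2147483648 → NEW=255, ERR=-155216809193/2147483648
(4,1): OLD=6276062374059/34359738368 → NEW=255, ERR=-2485670909781/34359738368
(4,2): OLD=206058764957329/1099511627776 → NEW=255, ERR=-74316700125551/1099511627776
(4,3): OLD=3386238625882165/17592186044416 → NEW=255, ERR=-1099768815443915/17592186044416
(4,4): OLD=41344177218304389/281474976710656 → NEW=255, ERR=-30431941842912891/281474976710656
(4,5): OLD=576154585026564227/4503599627370496 → NEW=0, ERR=576154585026564227/4503599627370496
Row 0: ......
Row 1: .#.#.#
Row 2: #.#.#.
Row 3: #.#.##
Row 4: #####.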